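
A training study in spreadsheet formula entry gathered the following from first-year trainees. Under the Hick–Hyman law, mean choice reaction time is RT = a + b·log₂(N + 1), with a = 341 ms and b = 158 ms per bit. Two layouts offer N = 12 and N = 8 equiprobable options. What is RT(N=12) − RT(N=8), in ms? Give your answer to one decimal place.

83.8

RT(12) = 341 + 158·log₂(13) = 341 + 158·3.7004 = 925.6632 ms.
RT(8) = 341 + 158·log₂(9) = 341 + 158·3.1699 = 841.8442 ms.
Difference = 925.6632 − 841.8442 = 83.8190 ≈ 83.8 ms.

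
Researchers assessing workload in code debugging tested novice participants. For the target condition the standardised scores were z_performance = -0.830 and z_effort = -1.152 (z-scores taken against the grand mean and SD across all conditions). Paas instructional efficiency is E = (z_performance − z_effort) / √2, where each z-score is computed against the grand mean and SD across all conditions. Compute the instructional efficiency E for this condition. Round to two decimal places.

0.23

z_P − z_E = -0.830 − (-1.152) = 0.3220.
E = 0.3220 / √2 = 0.3220 / 1.41421 = 0.2277 ≈ 0.23.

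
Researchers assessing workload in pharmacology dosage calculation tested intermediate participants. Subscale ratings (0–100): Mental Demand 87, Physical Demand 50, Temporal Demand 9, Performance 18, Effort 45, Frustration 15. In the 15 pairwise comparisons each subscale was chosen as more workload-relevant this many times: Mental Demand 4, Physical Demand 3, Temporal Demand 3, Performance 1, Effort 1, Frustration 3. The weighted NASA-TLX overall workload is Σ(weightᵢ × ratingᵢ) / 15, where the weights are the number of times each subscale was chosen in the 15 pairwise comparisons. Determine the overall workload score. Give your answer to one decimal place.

42.2

The tallies are the weights (they sum to 15).
Weighted sum = 4·87 + 3·50 + 3·9 + 1·18 + 1·45 + 3·15
            = 348 + 150 + 27 + 18 + 45 + 45 = 633.
Overall workload = 633 / 15 = 42.2000 ≈ 42.2.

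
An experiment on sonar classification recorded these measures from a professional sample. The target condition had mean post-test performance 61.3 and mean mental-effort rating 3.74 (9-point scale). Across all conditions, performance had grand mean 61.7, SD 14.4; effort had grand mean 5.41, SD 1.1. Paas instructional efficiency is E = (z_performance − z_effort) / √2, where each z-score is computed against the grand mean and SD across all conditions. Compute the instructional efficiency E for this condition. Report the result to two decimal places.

1.05

z_performance = (61.3 − 61.7) / 14.4 = -0.4000 / 14.4 = -0.0278.
z_effort = (3.74 − 5.41) / 1.1 = -1.6700 / 1.1 = -1.5182.
z_P − z_E = -0.0278 − (-1.5182) = 1.4904.
E = 1.4904 / √2 = 1.4904 / 1.41421 = 1.0539 ≈ 1.05.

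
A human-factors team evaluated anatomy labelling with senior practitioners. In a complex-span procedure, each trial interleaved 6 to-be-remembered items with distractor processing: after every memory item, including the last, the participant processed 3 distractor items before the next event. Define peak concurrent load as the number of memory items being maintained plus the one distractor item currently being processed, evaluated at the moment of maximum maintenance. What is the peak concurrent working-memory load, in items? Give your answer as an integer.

7

Maintenance is greatest during the distractor(s) after memory item 6: all 6 memory items are being held.
One distractor item is concurrently being processed.
Peak concurrent load = 6 + 1 = 7 items.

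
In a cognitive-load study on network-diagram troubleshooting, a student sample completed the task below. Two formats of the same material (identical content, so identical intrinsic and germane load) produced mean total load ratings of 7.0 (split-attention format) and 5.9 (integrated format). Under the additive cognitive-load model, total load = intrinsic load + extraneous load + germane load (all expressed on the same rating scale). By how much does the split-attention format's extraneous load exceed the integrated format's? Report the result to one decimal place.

1.1

Intrinsic and germane load are equal across formats, so the difference in total load equals the difference in extraneous load.
Extraneous-load difference = 7.0 − 5.9 = 1.1.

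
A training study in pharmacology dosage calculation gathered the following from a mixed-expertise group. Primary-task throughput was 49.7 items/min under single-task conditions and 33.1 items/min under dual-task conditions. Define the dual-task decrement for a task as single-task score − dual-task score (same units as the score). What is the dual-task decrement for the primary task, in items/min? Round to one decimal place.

16.6

Decrement = 49.7 − 33.1 = 16.6000 items/min ≈ 16.6 items/min.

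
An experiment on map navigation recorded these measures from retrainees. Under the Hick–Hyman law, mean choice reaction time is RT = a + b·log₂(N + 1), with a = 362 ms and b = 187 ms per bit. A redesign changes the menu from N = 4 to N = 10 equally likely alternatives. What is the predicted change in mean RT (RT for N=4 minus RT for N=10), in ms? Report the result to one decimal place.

RT(4) = 362 + 187·log₂(5) = 362 + 187·2.3219 = 796.1953 ms.
RT(10) = 362 + 187·log₂(11) = 362 + 187·3.4594 = 1008.9078 ms.
Difference = 796.1953 − 1008.9078 = -212.7125 ≈ -212.7 ms.

-212.7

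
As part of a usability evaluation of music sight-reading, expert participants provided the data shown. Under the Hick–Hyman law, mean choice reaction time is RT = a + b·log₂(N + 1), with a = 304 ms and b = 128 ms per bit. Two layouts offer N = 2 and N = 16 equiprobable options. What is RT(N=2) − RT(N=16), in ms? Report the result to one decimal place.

RT(2) = 304 + 128·log₂(3) = 304 + 128·1.5850 = 506.8800 ms.
RT(16) = 304 + 128·log₂(17) = 304 + 128·4.0875 = 827.2000 ms.
Difference = 506.8800 − 827.2000 = -320.3200 ≈ -320.3 ms.

-320.3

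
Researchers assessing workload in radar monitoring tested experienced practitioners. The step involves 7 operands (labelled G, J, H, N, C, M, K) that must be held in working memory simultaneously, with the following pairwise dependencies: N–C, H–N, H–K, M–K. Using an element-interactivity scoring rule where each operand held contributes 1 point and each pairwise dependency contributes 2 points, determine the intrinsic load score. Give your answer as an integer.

Count of operands held simultaneously: 7.
Count of pairwise dependencies listed: 4.
Element contribution: 7 × 1 = 7.
Interaction contribution: 4 × 2 = 8.
Intrinsic load = 7 + 8 = 15.

15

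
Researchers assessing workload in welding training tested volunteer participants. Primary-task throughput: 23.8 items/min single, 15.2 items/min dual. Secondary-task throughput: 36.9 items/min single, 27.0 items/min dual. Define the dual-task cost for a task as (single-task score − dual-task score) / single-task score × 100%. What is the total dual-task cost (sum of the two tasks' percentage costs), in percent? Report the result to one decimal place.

Primary cost = (23.8 − 15.2) / 23.8 × 100% = 36.1345%.
Secondary cost = (36.9 − 27.0) / 36.9 × 100% = 26.8293%.
Total = 36.1345% + 26.8293% = 62.9638% ≈ 63.0%.

63.0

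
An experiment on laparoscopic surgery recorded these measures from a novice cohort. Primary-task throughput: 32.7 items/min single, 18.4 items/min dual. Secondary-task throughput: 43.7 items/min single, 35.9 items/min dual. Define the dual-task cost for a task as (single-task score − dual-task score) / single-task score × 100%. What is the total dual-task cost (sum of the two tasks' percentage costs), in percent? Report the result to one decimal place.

Primary cost = (32.7 − 18.4) / 32.7 × 100% = 43.7309%.
Secondary cost = (43.7 − 35.9) / 43.7 × 100% = 17.8490%.
Total = 43.7309% + 17.8490% = 61.5799% ≈ 61.6%.

61.6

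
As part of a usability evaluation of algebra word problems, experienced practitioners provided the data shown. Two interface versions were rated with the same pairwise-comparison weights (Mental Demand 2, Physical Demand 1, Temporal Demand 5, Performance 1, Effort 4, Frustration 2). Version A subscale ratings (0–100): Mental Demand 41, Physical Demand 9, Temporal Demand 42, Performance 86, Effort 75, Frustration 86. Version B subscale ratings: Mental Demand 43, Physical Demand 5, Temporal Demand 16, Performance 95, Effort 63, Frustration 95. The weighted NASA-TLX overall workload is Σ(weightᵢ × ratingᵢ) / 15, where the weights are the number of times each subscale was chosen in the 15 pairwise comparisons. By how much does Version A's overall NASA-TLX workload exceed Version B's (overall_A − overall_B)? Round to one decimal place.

Version A weighted sum = 2·41 + 1·9 + 5·42 + 1·86 + 4·75 + 2·86 = 82 + 9 + 210 + 86 + 300 + 172 = 859; overall_A = 859/15 = 57.2667.
Version B weighted sum = 2·43 + 1·5 + 5·16 + 1·95 + 4·63 + 2·95 = 86 + 5 + 80 + 95 + 252 + 190 = 708; overall_B = 708/15 = 47.2000.
Difference = 57.2667 − 47.2000 = 10.0667 ≈ 10.1.

10.1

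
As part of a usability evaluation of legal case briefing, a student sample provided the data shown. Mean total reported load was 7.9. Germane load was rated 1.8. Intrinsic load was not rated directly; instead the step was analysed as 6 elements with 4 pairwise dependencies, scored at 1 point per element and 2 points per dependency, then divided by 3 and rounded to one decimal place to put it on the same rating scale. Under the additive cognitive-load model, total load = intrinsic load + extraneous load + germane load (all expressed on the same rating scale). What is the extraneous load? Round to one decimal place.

Intrinsic (element-interactivity): (6 × 1 + 4 × 2) / 3 = 14 / 3 = 4.6667 → 4.7.
extraneous load = total − intrinsic − germane
             = 7.9 − 4.7 − 1.8 = 1.4.

1.4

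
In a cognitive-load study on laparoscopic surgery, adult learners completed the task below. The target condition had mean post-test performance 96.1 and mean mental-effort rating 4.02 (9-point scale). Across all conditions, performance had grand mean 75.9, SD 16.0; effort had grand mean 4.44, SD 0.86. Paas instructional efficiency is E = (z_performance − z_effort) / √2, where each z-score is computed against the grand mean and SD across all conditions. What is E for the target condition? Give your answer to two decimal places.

1.24

z_performance = (96.1 − 75.9) / 16.0 = 20.2000 / 16.0 = 1.2625.
z_effort = (4.02 − 4.44) / 0.86 = -0.4200 / 0.86 = -0.4884.
z_P − z_E = 1.2625 − (-0.4884) = 1.7509.
E = 1.7509 / √2 = 1.7509 / 1.41421 = 1.2381 ≈ 1.24.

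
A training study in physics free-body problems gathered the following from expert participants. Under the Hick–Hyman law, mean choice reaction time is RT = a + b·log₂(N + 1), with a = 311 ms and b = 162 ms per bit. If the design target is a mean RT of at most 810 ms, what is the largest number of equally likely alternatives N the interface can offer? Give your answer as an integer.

Set 311 + 162·log₂(N + 1) ≤ 810.
log₂(N + 1) ≤ (810 − 311) / 162 = 3.0802.
N + 1 ≤ 2^3.0802 = 8.4573.
N ≤ 7.4573, so the largest integer N is 7.

7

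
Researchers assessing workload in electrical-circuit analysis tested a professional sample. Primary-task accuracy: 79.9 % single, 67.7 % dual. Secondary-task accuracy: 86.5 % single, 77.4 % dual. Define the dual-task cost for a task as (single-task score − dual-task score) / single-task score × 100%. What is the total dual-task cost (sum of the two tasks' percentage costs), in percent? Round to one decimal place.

25.8

Primary cost = (79.9 − 67.7) / 79.9 × 100% = 15.2691%.
Secondary cost = (86.5 − 77.4) / 86.5 × 100% = 10.5202%.
Total = 15.2691% + 10.5202% = 25.7893% ≈ 25.8%.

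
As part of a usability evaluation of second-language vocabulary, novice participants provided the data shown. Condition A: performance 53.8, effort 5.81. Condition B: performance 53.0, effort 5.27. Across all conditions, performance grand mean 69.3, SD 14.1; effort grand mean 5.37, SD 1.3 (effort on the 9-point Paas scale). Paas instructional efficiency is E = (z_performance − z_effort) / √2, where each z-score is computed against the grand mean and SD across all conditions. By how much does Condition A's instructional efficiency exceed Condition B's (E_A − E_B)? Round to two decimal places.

-0.25

Condition A: z_P = (53.8 − 69.3)/14.1 = -1.0993; z_E = (5.81 − 5.37)/1.3 = 0.3385; E_A = (-1.0993 − 0.3385)/√2 = -1.0167.
Condition B: z_P = (53.0 − 69.3)/14.1 = -1.1560; z_E = (5.27 − 5.37)/1.3 = -0.0769; E_B = (-1.1560 − (-0.0769))/√2 = -0.7630.
E_A − E_B = -1.0167 − (-0.7630) = -0.2537 ≈ -0.25.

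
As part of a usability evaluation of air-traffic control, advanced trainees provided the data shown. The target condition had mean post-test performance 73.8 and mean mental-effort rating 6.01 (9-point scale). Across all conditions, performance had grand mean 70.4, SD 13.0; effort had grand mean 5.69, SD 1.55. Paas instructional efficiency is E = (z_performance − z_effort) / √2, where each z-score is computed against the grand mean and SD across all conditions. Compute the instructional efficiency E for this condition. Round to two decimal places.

z_performance = (73.8 − 70.4) / 13.0 = 3.4000 / 13.0 = 0.2615.
z_effort = (6.01 − 5.69) / 1.55 = 0.3200 / 1.55 = 0.2065.
z_P − z_E = 0.2615 − 0.2065 = 0.0550.
E = 0.0550 / √2 = 0.0550 / 1.41421 = 0.0389 ≈ 0.04.

0.04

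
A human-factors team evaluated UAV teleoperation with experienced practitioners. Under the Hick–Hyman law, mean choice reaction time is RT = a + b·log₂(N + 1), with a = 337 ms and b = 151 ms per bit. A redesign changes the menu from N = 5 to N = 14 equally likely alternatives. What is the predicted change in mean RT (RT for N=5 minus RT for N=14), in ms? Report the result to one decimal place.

RT(5) = 337 + 151·log₂(6) = 337 + 151·2.5850 = 727.3350 ms.
RT(14) = 337 + 151·log₂(15) = 337 + 151·3.9069 = 926.9419 ms.
Difference = 727.3350 − 926.9419 = -199.6069 ≈ -199.6 ms.

-199.6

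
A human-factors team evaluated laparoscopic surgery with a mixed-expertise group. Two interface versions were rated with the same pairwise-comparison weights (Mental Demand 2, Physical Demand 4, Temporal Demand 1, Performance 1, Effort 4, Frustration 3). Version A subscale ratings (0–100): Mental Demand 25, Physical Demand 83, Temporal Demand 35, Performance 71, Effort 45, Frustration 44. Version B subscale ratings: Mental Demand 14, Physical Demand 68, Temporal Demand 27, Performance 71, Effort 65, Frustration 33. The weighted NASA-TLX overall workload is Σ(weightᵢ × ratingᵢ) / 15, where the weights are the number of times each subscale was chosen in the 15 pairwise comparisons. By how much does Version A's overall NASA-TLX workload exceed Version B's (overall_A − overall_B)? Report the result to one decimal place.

Version A weighted sum = 2·25 + 4·83 + 1·35 + 1·71 + 4·45 + 3·44 = 50 + 332 + 35 + 71 + 180 + 132 = 800; overall_A = 800/15 = 53.3333.
Version B weighted sum = 2·14 + 4·68 + 1·27 + 1·71 + 4·65 + 3·33 = 28 + 272 + 27 + 71 + 260 + 99 = 757; overall_B = 757/15 = 50.4667.
Difference = 53.3333 − 50.4667 = 2.8666 ≈ 2.9.

2.9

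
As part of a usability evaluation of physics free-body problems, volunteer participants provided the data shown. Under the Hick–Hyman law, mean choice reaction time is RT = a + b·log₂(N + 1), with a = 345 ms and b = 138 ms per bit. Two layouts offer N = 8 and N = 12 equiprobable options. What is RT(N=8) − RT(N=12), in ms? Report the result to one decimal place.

RT(8) = 345 + 138·log₂(9) = 345 + 138·3.1699 = 782.4462 ms.
RT(12) = 345 + 138·log₂(13) = 345 + 138·3.7004 = 855.6552 ms.
Difference = 782.4462 − 855.6552 = -73.2090 ≈ -73.2 ms.

-73.2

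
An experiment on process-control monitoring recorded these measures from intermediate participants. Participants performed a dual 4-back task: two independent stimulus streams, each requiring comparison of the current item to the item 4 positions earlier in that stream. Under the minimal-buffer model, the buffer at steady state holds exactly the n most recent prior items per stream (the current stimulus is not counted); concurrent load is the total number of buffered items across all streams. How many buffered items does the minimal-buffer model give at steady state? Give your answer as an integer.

8

Each stream's buffer holds its 4 most recent prior items.
Two independent streams: 2 × 4 = 8 buffered items at steady state.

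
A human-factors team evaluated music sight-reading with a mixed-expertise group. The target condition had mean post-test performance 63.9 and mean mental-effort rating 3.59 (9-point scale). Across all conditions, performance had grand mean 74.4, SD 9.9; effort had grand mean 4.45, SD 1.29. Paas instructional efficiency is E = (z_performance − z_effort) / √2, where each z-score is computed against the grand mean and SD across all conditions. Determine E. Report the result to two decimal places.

z_performance = (63.9 − 74.4) / 9.9 = -10.5000 / 9.9 = -1.0606.
z_effort = (3.59 − 4.45) / 1.29 = -0.8600 / 1.29 = -0.6667.
z_P − z_E = -1.0606 − (-0.6667) = -0.3939.
E = -0.3939 / √2 = -0.3939 / 1.41421 = -0.2785 ≈ -0.28.

-0.28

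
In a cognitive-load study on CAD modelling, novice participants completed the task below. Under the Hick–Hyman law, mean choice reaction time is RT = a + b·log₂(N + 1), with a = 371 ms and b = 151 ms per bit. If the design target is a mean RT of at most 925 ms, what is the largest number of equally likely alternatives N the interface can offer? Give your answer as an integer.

11

Set 371 + 151·log₂(N + 1) ≤ 925.
log₂(N + 1) ≤ (925 − 371) / 151 = 3.6689.
N + 1 ≤ 2^3.6689 = 12.7189.
N ≤ 11.7189, so the largest integer N is 11.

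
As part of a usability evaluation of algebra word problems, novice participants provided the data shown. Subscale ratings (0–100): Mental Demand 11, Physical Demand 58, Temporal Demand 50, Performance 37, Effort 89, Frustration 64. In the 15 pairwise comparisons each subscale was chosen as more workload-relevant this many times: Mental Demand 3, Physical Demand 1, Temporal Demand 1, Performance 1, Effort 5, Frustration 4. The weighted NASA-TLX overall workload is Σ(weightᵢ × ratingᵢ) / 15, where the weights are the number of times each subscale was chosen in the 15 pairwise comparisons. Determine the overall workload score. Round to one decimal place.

58.6

The tallies are the weights (they sum to 15).
Weighted sum = 3·11 + 1·58 + 1·50 + 1·37 + 5·89 + 4·64
            = 33 + 58 + 50 + 37 + 445 + 256 = 879.
Overall workload = 879 / 15 = 58.6000 ≈ 58.6.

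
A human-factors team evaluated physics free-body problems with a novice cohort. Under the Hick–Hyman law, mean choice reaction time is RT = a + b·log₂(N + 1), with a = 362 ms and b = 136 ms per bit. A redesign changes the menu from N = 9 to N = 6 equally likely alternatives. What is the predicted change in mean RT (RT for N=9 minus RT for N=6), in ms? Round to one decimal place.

RT(9) = 362 + 136·log₂(10) = 362 + 136·3.3219 = 813.7784 ms.
RT(6) = 362 + 136·log₂(7) = 362 + 136·2.8074 = 743.8064 ms.
Difference = 813.7784 − 743.8064 = 69.9720 ≈ 70.0 ms.

70.0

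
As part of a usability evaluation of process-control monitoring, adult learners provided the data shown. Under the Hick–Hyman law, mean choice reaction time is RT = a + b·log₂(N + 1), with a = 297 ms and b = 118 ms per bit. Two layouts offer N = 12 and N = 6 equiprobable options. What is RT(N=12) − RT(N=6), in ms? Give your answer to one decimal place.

RT(12) = 297 + 118·log₂(13) = 297 + 118·3.7004 = 733.6472 ms.
RT(6) = 297 + 118·log₂(7) = 297 + 118·2.8074 = 628.2732 ms.
Difference = 733.6472 − 628.2732 = 105.3740 ≈ 105.4 ms.

105.4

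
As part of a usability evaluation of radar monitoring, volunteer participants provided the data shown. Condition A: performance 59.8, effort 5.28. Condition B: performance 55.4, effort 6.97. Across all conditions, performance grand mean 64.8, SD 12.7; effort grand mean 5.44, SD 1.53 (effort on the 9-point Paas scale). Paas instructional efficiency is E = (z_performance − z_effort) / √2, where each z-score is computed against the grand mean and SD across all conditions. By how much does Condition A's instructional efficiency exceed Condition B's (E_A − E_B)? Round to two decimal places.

1.03

Condition A: z_P = (59.8 − 64.8)/12.7 = -0.3937; z_E = (5.28 − 5.44)/1.53 = -0.1046; E_A = (-0.3937 − (-0.1046))/√2 = -0.2044.
Condition B: z_P = (55.4 − 64.8)/12.7 = -0.7402; z_E = (6.97 − 5.44)/1.53 = 1.0000; E_B = (-0.7402 − 1.0000)/√2 = -1.2305.
E_A − E_B = -0.2044 − (-1.2305) = 1.0261 ≈ 1.03.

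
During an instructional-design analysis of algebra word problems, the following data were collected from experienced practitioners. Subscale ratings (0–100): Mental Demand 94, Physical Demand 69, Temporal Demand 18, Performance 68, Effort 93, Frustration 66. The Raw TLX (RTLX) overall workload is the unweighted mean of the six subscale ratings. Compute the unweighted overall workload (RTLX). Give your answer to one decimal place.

68.0

Sum of ratings = 94 + 69 + 18 + 68 + 93 + 66 = 408.
RTLX = 408 / 6 = 68.0000 ≈ 68.0.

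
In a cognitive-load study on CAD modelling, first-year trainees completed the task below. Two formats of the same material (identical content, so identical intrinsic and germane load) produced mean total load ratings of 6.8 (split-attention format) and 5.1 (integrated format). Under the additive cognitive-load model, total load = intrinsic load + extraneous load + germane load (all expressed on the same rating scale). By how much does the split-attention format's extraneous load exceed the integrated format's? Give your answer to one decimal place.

1.7

Intrinsic and germane load are equal across formats, so the difference in total load equals the difference in extraneous load.
Extraneous-load difference = 6.8 − 5.1 = 1.7.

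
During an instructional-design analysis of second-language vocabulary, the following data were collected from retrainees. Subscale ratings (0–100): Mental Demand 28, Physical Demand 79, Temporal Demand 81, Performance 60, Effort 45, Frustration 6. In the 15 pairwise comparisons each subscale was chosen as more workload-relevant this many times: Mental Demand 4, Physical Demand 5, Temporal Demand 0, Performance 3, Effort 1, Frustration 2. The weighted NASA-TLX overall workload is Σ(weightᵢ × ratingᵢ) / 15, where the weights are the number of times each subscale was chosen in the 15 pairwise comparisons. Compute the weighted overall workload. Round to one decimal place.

49.6

The tallies are the weights (they sum to 15).
Weighted sum = 4·28 + 5·79 + 0·81 + 3·60 + 1·45 + 2·6
            = 112 + 395 + 0 + 180 + 45 + 12 = 744.
Overall workload = 744 / 15 = 49.6000 ≈ 49.6.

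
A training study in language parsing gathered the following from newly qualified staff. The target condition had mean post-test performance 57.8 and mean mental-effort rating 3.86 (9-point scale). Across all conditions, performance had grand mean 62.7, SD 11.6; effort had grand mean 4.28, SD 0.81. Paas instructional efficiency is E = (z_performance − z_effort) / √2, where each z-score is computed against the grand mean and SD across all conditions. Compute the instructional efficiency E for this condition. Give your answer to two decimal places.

0.07

z_performance = (57.8 − 62.7) / 11.6 = -4.9000 / 11.6 = -0.4224.
z_effort = (3.86 − 4.28) / 0.81 = -0.4200 / 0.81 = -0.5185.
z_P − z_E = -0.4224 − (-0.5185) = 0.0961.
E = 0.0961 / √2 = 0.0961 / 1.41421 = 0.0680 ≈ 0.07.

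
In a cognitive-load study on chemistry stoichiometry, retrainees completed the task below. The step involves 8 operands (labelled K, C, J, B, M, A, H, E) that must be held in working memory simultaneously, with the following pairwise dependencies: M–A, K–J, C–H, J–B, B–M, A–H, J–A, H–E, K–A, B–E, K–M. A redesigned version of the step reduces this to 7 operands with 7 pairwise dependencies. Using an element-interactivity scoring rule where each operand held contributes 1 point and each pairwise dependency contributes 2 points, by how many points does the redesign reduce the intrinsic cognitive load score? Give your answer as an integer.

9

Original: 8 × 1 + 11 × 2 = 8 + 22 = 30.
Redesigned: 7 × 1 + 7 × 2 = 7 + 14 = 21.
Reduction = 30 − 21 = 9.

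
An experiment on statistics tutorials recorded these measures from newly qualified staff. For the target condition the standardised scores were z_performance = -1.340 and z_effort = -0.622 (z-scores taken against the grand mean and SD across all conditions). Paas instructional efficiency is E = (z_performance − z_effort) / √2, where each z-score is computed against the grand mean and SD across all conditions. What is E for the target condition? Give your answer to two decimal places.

z_P − z_E = -1.340 − (-0.622) = -0.7180.
E = -0.7180 / √2 = -0.7180 / 1.41421 = -0.5077 ≈ -0.51.

-0.51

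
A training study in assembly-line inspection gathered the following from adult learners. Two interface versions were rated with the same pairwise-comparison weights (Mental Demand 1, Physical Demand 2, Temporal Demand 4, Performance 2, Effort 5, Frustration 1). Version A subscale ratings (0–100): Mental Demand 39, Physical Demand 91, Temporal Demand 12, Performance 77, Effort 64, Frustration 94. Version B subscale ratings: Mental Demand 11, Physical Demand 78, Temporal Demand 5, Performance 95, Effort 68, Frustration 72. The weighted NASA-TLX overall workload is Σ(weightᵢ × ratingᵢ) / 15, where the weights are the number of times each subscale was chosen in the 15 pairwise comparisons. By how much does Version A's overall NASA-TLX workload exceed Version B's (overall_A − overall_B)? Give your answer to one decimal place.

Version A weighted sum = 1·39 + 2·91 + 4·12 + 2·77 + 5·64 + 1·94 = 39 + 182 + 48 + 154 + 320 + 94 = 837; overall_A = 837/15 = 55.8000.
Version B weighted sum = 1·11 + 2·78 + 4·5 + 2·95 + 5·68 + 1·72 = 11 + 156 + 20 + 190 + 340 + 72 = 789; overall_B = 789/15 = 52.6000.
Difference = 55.8000 − 52.6000 = 3.2000 ≈ 3.2.

3.2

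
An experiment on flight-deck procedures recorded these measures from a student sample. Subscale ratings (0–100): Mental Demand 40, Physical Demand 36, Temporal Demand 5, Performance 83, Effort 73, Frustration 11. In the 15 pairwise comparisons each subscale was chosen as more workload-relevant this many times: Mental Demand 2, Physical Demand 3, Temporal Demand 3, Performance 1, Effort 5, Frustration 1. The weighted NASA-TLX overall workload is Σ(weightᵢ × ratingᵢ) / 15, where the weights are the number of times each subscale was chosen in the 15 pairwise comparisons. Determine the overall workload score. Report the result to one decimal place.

The tallies are the weights (they sum to 15).
Weighted sum = 2·40 + 3·36 + 3·5 + 1·83 + 5·73 + 1·11
            = 80 + 108 + 15 + 83 + 365 + 11 = 662.
Overall workload = 662 / 15 = 44.1333 ≈ 44.1.

44.1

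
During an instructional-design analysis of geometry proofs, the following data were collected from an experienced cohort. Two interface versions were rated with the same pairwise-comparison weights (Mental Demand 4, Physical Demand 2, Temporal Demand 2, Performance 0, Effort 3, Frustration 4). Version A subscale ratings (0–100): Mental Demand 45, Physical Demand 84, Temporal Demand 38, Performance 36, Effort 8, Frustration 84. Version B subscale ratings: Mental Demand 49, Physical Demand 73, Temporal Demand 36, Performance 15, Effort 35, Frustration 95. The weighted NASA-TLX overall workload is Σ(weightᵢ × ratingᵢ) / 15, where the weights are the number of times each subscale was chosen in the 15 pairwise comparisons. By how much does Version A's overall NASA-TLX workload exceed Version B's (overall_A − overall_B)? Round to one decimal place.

Version A weighted sum = 4·45 + 2·84 + 2·38 + 0·36 + 3·8 + 4·84 = 180 + 168 + 76 + 0 + 24 + 336 = 784; overall_A = 784/15 = 52.2667.
Version B weighted sum = 4·49 + 2·73 + 2·36 + 0·15 + 3·35 + 4·95 = 196 + 146 + 72 + 0 + 105 + 380 = 899; overall_B = 899/15 = 59.9333.
Difference = 52.2667 − 59.9333 = -7.6666 ≈ -7.7.

-7.7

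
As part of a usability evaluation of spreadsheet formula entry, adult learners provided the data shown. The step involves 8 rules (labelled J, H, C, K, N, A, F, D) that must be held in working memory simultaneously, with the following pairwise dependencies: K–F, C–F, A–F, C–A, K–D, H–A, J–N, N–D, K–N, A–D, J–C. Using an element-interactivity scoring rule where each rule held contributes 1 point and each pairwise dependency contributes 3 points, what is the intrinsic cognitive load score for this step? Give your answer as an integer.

41

Count of rules held simultaneously: 8.
Count of pairwise dependencies listed: 11.
Element contribution: 8 × 1 = 8.
Interaction contribution: 11 × 3 = 33.
Intrinsic load = 8 + 33 = 41.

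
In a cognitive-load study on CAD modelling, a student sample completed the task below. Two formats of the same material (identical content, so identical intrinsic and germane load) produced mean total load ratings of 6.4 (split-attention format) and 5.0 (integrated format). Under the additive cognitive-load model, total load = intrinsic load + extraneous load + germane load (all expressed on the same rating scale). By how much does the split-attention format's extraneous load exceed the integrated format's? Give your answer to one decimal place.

1.4

Intrinsic and germane load are equal across formats, so the difference in total load equals the difference in extraneous load.
Extraneous-load difference = 6.4 − 5.0 = 1.4.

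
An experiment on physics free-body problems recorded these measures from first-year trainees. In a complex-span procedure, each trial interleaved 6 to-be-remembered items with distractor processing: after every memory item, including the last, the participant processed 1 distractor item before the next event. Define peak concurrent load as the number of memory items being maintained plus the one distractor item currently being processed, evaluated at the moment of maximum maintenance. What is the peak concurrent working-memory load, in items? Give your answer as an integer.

7

Maintenance is greatest during the distractor(s) after memory item 6: all 6 memory items are being held.
One distractor item is concurrently being processed.
Peak concurrent load = 6 + 1 = 7 items.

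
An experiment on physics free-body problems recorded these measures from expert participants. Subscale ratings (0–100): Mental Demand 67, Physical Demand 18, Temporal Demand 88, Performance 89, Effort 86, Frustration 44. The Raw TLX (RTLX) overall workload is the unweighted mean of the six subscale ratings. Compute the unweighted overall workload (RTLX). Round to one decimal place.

65.3

Sum of ratings = 67 + 18 + 88 + 89 + 86 + 44 = 392.
RTLX = 392 / 6 = 65.3333 ≈ 65.3.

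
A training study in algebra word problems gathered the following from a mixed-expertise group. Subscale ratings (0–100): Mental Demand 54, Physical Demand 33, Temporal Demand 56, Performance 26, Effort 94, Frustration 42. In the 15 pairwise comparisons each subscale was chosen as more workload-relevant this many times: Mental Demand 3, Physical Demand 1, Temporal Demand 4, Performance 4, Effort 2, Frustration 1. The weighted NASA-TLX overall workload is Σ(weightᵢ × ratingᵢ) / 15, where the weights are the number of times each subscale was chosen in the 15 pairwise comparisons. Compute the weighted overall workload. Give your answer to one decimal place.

50.2

The tallies are the weights (they sum to 15).
Weighted sum = 3·54 + 1·33 + 4·56 + 4·26 + 2·94 + 1·42
            = 162 + 33 + 224 + 104 + 188 + 42 = 753.
Overall workload = 753 / 15 = 50.2000 ≈ 50.2.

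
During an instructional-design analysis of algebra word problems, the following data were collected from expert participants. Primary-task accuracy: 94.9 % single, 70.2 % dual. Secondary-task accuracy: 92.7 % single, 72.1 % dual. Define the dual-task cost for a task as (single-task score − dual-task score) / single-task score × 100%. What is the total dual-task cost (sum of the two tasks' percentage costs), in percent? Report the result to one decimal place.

Primary cost = (94.9 − 70.2) / 94.9 × 100% = 26.0274%.
Secondary cost = (92.7 − 72.1) / 92.7 × 100% = 22.2222%.
Total = 26.0274% + 22.2222% = 48.2496% ≈ 48.2%.

48.2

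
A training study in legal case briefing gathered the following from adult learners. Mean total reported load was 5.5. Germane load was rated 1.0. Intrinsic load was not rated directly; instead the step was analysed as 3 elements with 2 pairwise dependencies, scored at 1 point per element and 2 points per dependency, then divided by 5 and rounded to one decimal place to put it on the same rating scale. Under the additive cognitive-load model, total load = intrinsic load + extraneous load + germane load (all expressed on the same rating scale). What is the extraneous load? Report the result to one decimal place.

Intrinsic (element-interactivity): (3 × 1 + 2 × 2) / 5 = 7 / 5 = 1.4000 → 1.4.
extraneous load = total − intrinsic − germane
             = 5.5 − 1.4 − 1.0 = 3.1.

3.1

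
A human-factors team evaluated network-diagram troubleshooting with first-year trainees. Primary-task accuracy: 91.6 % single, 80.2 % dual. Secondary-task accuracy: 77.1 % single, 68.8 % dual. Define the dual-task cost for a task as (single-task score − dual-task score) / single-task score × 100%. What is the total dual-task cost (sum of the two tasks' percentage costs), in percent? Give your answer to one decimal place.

23.2

Primary cost = (91.6 − 80.2) / 91.6 × 100% = 12.4454%.
Secondary cost = (77.1 − 68.8) / 77.1 × 100% = 10.7652%.
Total = 12.4454% + 10.7652% = 23.2106% ≈ 23.2%.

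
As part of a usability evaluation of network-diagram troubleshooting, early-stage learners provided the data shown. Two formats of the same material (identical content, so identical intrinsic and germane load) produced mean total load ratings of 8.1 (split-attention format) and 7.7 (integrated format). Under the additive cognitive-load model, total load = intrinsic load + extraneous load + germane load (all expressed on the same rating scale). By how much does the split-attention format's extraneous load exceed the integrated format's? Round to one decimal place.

Intrinsic and germane load are equal across formats, so the difference in total load equals the difference in extraneous load.
Extraneous-load difference = 8.1 − 7.7 = 0.4.

0.4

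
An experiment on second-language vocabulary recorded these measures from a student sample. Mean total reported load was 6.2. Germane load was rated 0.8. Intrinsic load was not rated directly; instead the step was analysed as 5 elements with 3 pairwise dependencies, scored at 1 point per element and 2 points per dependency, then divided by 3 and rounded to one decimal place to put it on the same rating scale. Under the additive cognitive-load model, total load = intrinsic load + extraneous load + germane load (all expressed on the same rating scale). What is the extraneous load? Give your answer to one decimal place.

1.7

Intrinsic (element-interactivity): (5 × 1 + 3 × 2) / 3 = 11 / 3 = 3.6667 → 3.7.
extraneous load = total − intrinsic − germane
             = 6.2 − 3.7 − 0.8 = 1.7.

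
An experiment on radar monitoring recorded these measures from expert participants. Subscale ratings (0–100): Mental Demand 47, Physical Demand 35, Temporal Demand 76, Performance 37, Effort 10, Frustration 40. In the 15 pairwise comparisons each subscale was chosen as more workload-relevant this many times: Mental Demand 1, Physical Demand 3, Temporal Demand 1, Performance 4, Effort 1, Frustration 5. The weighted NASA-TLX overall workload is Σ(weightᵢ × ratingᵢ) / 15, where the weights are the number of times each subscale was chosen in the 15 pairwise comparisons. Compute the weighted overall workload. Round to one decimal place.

39.1

The tallies are the weights (they sum to 15).
Weighted sum = 1·47 + 3·35 + 1·76 + 4·37 + 1·10 + 5·40
            = 47 + 105 + 76 + 148 + 10 + 200 = 586.
Overall workload = 586 / 15 = 39.0667 ≈ 39.1.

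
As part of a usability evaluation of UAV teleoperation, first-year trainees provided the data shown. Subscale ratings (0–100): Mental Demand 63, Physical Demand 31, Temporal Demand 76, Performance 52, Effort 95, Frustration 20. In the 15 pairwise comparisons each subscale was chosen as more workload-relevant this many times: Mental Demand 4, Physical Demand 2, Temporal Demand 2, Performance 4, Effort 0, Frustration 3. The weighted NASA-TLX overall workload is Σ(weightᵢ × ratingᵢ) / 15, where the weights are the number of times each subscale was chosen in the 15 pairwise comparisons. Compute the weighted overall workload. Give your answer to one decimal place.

The tallies are the weights (they sum to 15).
Weighted sum = 4·63 + 2·31 + 2·76 + 4·52 + 0·95 + 3·20
            = 252 + 62 + 152 + 208 + 0 + 60 = 734.
Overall workload = 734 / 15 = 48.9333 ≈ 48.9.

48.9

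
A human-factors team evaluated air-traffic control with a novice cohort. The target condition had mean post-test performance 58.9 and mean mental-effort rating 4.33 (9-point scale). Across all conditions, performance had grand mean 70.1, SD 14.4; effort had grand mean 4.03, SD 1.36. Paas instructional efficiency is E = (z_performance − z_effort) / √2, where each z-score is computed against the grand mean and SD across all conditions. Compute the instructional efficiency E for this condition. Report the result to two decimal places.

-0.71

z_performance = (58.9 − 70.1) / 14.4 = -11.2000 / 14.4 = -0.7778.
z_effort = (4.33 − 4.03) / 1.36 = 0.3000 / 1.36 = 0.2206.
z_P − z_E = -0.7778 − 0.2206 = -0.9984.
E = -0.9984 / √2 = -0.9984 / 1.41421 = -0.7060 ≈ -0.71.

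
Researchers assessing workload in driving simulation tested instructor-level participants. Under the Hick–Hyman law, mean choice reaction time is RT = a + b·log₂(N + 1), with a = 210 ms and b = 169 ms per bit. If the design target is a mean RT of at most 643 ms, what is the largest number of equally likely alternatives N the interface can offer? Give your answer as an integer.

4

Set 210 + 169·log₂(N + 1) ≤ 643.
log₂(N + 1) ≤ (643 − 210) / 169 = 2.5621.
N + 1 ≤ 2^2.5621 = 5.9057.
N ≤ 4.9057, so the largest integer N is 4.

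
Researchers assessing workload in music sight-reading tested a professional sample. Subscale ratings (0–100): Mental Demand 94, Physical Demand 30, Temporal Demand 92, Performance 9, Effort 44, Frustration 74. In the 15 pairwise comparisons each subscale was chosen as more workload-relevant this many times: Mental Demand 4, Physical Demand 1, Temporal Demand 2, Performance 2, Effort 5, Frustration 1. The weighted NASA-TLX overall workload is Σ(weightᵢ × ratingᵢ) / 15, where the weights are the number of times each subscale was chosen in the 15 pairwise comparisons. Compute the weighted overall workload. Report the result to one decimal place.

60.1

The tallies are the weights (they sum to 15).
Weighted sum = 4·94 + 1·30 + 2·92 + 2·9 + 5·44 + 1·74
            = 376 + 30 + 184 + 18 + 220 + 74 = 902.
Overall workload = 902 / 15 = 60.1333 ≈ 60.1.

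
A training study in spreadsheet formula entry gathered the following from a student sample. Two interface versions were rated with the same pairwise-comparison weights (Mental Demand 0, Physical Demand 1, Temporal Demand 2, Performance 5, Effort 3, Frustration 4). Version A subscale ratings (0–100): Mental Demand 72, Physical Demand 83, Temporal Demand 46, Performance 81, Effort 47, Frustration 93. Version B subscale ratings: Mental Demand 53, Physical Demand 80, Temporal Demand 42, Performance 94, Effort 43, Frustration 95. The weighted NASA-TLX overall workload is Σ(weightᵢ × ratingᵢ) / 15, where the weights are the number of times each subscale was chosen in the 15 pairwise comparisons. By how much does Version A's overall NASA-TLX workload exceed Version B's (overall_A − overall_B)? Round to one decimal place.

Version A weighted sum = 0·72 + 1·83 + 2·46 + 5·81 + 3·47 + 4·93 = 0 + 83 + 92 + 405 + 141 + 372 = 1093; overall_A = 1093/15 = 72.8667.
Version B weighted sum = 0·53 + 1·80 + 2·42 + 5·94 + 3·43 + 4·95 = 0 + 80 + 84 + 470 + 129 + 380 = 1143; overall_B = 1143/15 = 76.2000.
Difference = 72.8667 − 76.2000 = -3.3333 ≈ -3.3.

-3.3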